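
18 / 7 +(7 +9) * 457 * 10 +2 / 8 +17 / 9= 73124.71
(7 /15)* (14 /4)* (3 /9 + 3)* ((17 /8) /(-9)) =-833 /648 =-1.29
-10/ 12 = -5/ 6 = -0.83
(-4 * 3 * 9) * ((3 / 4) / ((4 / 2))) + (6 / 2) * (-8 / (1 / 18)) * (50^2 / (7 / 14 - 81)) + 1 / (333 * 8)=5736869549 / 428904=13375.65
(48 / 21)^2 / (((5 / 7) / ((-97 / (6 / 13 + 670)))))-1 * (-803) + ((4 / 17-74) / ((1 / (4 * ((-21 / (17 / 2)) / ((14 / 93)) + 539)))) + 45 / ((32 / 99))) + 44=-153209.11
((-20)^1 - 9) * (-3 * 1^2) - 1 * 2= 85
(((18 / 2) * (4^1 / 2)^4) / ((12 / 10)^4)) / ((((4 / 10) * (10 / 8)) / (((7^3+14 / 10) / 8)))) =35875 / 6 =5979.17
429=429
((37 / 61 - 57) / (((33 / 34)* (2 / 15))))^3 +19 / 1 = -24999539283877491 / 302111711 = -82749322.10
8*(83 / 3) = 664 / 3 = 221.33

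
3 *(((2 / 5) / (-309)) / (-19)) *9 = 18 / 9785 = 0.00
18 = 18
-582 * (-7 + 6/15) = 19206/5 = 3841.20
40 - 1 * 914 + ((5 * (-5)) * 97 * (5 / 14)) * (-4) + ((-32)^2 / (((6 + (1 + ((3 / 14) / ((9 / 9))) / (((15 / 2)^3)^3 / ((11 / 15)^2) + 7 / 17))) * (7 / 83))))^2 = 1094292524845243670934571816337937279316 / 363409055383444152690324582487783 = 3011186.73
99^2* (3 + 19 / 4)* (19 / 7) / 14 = 5772789 / 392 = 14726.50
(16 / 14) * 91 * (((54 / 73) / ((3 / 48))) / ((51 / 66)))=1976832 / 1241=1592.93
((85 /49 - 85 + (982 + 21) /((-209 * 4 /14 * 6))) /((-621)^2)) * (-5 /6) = 0.00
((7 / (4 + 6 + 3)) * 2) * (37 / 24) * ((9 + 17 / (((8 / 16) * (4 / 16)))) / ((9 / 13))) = 37555 / 108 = 347.73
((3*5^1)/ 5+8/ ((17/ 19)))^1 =203/ 17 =11.94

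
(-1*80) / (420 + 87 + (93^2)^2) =-20 / 18701427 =-0.00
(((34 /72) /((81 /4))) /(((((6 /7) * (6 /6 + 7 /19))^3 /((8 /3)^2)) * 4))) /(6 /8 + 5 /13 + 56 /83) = 174714253 /12304453473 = 0.01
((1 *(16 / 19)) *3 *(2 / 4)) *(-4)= -96 / 19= -5.05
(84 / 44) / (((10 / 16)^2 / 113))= 151872 / 275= 552.26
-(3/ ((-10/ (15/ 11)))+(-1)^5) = 31/ 22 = 1.41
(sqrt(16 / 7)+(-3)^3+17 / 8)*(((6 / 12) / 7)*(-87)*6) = 51939 / 56 - 1044*sqrt(7) / 49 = 871.11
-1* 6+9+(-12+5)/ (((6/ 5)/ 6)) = -32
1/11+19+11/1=331/11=30.09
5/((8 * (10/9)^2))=0.51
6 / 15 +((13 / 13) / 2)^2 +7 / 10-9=-153 / 20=-7.65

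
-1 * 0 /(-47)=0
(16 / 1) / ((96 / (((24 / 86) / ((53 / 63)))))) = 126 / 2279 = 0.06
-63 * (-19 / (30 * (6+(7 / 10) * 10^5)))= 399 / 700060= 0.00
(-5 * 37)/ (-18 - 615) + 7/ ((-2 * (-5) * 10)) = 22931/ 63300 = 0.36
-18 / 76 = -9 / 38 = -0.24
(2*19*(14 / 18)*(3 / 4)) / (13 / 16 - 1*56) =-1064 / 2649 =-0.40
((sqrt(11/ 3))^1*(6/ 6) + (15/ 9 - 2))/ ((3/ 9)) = -1 + sqrt(33) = 4.74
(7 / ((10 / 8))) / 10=0.56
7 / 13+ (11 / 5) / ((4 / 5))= 3.29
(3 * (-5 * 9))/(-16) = 135/16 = 8.44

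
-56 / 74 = -28 / 37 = -0.76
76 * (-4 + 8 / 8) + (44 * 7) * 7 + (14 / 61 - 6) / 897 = 105494024 / 54717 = 1927.99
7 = 7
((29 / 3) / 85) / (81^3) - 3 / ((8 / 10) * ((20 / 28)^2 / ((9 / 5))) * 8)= -35857913953 / 21682792800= -1.65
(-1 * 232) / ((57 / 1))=-232 / 57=-4.07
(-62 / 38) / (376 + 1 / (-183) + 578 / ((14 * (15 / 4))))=-198555 / 47096459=-0.00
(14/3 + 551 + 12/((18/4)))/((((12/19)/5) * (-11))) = -159125/396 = -401.83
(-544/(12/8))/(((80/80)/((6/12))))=-544/3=-181.33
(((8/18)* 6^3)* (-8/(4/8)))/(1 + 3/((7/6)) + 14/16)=-28672/83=-345.45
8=8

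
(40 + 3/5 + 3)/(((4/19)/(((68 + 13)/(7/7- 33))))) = -167751/320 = -524.22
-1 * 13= -13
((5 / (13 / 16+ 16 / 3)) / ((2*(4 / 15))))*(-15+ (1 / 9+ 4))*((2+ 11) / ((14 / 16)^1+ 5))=-101920 / 2773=-36.75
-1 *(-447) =447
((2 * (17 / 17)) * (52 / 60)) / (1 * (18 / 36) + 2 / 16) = 208 / 75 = 2.77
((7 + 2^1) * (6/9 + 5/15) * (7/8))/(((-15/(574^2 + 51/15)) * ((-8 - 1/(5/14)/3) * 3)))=34595337/5360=6454.35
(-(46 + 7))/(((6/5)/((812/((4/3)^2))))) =-161385/8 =-20173.12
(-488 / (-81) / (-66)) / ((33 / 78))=-6344 / 29403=-0.22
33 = 33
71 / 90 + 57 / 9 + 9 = 1451 / 90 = 16.12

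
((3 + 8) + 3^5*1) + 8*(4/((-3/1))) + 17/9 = 2207/9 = 245.22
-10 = -10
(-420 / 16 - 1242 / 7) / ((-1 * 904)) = 0.23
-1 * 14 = -14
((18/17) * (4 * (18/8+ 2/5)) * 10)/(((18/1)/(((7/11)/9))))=742/1683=0.44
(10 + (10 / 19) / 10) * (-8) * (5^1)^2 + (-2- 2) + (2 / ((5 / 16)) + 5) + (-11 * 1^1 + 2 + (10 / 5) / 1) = -190962 / 95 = -2010.13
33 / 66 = 1 / 2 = 0.50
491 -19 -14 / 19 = 8954 / 19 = 471.26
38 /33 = 1.15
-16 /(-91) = 16 /91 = 0.18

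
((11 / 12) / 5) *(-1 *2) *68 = -374 / 15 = -24.93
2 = 2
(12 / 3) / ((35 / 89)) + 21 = 1091 / 35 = 31.17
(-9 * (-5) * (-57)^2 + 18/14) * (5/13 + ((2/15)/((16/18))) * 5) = 15095799/91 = 165887.90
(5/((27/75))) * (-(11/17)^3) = -166375/44217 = -3.76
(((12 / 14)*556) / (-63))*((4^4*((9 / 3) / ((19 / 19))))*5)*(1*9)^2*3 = -345876480 / 49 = -7058703.67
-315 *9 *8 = -22680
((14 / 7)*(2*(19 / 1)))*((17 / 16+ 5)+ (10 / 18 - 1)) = 15371 / 36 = 426.97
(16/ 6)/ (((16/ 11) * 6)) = 11/ 36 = 0.31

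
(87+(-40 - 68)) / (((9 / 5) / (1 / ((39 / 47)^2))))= -77315 / 4563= -16.94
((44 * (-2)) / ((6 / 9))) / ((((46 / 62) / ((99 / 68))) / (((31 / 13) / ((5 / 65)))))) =-3139587 / 391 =-8029.63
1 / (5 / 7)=7 / 5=1.40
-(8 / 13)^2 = -64 / 169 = -0.38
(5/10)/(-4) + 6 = 47/8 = 5.88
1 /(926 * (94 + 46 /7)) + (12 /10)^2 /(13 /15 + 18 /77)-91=-371578064571 /4142849920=-89.69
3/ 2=1.50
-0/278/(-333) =0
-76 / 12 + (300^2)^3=2186999999999981 / 3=728999999999993.67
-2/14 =-1/7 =-0.14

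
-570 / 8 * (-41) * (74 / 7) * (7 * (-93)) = -40208085 / 2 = -20104042.50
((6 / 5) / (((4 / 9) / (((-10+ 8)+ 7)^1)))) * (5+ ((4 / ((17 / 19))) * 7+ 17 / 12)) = 69237 / 136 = 509.10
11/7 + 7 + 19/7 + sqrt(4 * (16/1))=19.29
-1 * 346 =-346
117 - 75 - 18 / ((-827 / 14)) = 34986 / 827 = 42.30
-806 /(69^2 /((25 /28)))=-10075 /66654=-0.15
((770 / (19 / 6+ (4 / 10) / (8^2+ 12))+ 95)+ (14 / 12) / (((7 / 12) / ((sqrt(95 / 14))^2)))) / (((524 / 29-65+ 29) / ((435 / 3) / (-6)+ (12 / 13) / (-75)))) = 303981437399 / 641659200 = 473.74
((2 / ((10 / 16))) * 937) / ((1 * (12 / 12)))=14992 / 5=2998.40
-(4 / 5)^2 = -16 / 25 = -0.64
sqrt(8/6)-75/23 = -75/23 + 2 * sqrt(3)/3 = -2.11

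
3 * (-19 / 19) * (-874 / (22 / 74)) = 97014 / 11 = 8819.45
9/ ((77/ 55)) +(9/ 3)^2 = 108/ 7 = 15.43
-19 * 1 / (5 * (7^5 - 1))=-19 / 84030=-0.00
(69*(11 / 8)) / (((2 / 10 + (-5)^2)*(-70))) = -0.05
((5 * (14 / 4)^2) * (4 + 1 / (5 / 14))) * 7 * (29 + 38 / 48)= 4169165 / 48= 86857.60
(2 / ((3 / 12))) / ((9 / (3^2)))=8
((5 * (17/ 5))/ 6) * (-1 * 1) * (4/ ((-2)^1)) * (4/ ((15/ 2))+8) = 2176/ 45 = 48.36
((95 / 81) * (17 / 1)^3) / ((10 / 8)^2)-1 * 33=1480187 / 405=3654.78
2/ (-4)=-1/ 2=-0.50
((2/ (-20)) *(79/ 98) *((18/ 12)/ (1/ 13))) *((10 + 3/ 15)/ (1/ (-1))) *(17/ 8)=2671227/ 78400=34.07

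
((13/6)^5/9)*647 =240226571/69984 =3432.59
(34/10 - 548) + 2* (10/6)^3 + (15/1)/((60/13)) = -287329/540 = -532.09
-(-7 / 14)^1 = 1 / 2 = 0.50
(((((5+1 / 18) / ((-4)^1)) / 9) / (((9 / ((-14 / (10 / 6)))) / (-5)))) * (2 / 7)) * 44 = -2002 / 243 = -8.24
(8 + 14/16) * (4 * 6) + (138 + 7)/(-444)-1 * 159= 23831/444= 53.67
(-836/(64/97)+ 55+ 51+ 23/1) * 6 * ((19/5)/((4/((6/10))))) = -3113739/800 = -3892.17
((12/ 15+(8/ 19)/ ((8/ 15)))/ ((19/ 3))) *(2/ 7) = 906/ 12635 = 0.07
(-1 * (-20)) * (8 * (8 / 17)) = 1280 / 17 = 75.29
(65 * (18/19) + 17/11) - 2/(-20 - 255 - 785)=63.13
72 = 72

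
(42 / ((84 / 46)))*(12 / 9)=92 / 3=30.67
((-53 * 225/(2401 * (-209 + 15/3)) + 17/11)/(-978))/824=-2819281/1447304206656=-0.00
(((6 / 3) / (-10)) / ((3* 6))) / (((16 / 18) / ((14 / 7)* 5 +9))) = -19 / 80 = -0.24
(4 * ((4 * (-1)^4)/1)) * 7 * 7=784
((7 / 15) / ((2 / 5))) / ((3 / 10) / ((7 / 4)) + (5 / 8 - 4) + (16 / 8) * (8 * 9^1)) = 980 / 118269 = 0.01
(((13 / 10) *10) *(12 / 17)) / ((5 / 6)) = 936 / 85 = 11.01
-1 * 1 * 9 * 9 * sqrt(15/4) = -81 * sqrt(15)/2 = -156.86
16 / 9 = 1.78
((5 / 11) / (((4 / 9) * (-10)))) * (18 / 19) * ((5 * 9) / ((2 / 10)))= -18225 / 836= -21.80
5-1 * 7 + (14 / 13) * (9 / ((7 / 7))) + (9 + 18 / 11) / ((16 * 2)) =36721 / 4576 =8.02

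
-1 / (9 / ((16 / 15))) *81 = -48 / 5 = -9.60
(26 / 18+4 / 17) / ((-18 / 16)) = -1.49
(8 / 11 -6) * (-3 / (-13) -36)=26970 / 143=188.60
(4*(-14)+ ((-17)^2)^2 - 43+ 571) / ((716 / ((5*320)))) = 33597200 / 179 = 187693.85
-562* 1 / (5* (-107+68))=562 / 195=2.88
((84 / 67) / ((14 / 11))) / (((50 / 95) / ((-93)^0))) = 627 / 335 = 1.87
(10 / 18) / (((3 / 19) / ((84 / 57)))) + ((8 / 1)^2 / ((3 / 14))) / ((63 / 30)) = 147.41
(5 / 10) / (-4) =-1 / 8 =-0.12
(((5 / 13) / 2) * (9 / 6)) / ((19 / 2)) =15 / 494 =0.03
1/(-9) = -1/9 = -0.11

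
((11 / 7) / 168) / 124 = 0.00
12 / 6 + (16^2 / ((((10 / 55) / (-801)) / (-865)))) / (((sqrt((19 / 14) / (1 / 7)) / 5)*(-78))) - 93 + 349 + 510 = 768 - 812961600*sqrt(38) / 247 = -20288429.86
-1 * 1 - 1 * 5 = -6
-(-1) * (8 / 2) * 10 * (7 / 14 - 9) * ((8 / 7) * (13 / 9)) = -35360 / 63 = -561.27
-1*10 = -10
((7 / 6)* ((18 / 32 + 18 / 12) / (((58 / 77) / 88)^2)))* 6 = 165721479 / 841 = 197052.89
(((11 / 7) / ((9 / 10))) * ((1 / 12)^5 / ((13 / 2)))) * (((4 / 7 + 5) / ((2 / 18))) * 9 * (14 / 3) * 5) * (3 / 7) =275 / 56448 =0.00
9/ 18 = 0.50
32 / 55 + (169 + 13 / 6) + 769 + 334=420667 / 330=1274.75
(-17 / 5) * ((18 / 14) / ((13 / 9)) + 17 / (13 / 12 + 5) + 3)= -754902 / 33215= -22.73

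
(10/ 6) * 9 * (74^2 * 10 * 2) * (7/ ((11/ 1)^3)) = 11499600/ 1331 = 8639.82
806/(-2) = -403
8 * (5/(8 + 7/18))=720/151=4.77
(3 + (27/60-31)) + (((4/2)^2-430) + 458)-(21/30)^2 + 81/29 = 4896/725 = 6.75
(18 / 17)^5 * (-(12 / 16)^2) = -1062882 / 1419857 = -0.75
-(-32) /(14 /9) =144 /7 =20.57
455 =455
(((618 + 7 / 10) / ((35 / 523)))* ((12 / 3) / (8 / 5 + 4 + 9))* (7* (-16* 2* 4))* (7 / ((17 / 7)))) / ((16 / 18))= -45663623712 / 6205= -7359165.79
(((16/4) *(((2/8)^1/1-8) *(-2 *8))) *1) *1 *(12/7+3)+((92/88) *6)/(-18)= 1080127/462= 2337.94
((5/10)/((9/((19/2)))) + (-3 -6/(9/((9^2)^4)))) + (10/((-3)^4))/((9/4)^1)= -83682832673/2916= -28697816.42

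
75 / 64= 1.17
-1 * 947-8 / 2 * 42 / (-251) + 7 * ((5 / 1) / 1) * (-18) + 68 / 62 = -12256895 / 7781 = -1575.23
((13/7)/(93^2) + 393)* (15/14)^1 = 59483530/141267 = 421.07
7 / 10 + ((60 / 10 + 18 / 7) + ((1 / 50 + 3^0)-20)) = -1699 / 175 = -9.71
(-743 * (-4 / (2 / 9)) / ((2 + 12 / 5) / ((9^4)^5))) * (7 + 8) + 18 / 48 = 48778985354828209735372233 / 88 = 554306651759411474265593.60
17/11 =1.55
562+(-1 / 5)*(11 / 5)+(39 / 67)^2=63059096 / 112225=561.90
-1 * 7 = -7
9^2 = 81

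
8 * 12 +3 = 99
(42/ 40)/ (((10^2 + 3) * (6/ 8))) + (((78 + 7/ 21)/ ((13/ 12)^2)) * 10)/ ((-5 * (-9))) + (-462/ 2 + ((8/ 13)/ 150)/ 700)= -16461347137/ 76155625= -216.15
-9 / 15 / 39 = -1 / 65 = -0.02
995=995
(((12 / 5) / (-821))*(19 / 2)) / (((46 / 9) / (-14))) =0.08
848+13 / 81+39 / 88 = 6048847 / 7128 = 848.60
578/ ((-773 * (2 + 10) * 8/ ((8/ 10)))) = -0.01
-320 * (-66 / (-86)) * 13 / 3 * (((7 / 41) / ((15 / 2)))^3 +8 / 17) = -17031081706496 / 34007344425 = -500.81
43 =43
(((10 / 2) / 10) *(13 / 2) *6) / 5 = 39 / 10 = 3.90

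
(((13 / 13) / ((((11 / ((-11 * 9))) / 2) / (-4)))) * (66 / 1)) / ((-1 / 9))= -42768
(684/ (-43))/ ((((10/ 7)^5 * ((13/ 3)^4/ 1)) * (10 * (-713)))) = 0.00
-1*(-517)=517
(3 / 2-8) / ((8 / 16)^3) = -52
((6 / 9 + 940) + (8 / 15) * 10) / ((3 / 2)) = 1892 / 3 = 630.67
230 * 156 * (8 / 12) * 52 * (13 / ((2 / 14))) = 113189440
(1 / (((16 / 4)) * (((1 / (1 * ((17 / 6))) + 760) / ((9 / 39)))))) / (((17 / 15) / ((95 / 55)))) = 0.00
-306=-306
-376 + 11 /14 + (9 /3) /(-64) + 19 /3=-495839 /1344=-368.93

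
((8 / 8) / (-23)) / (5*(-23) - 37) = 0.00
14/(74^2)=7/2738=0.00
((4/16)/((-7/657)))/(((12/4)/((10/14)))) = -1095/196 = -5.59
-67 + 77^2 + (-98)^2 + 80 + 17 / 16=248753 / 16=15547.06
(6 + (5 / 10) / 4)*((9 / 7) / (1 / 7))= 441 / 8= 55.12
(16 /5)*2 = 32 /5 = 6.40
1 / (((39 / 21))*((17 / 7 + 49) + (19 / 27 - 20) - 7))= 1323 / 61750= 0.02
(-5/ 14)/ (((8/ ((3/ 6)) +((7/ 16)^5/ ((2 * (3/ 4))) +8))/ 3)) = -11796480/ 264358801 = -0.04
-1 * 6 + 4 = -2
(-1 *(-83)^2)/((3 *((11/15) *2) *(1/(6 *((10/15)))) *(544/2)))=-34445/1496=-23.02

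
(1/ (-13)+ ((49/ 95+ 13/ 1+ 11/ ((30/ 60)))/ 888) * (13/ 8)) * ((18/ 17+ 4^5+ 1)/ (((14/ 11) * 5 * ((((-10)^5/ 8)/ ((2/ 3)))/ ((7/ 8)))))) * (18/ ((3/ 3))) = 10042057201/ 6214520000000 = 0.00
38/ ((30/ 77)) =1463/ 15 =97.53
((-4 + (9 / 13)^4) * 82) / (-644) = 4415003 / 9196642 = 0.48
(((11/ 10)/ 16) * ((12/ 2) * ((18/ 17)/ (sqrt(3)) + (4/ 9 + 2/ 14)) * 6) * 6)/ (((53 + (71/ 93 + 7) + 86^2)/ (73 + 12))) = 1930401/ 19417412 + 82863 * sqrt(3)/ 1386958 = 0.20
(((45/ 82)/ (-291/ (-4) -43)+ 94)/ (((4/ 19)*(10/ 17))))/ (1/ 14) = 2178901/ 205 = 10628.79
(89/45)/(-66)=-89/2970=-0.03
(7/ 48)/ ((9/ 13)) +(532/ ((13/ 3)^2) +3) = 2302819/ 73008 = 31.54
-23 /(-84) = 23 /84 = 0.27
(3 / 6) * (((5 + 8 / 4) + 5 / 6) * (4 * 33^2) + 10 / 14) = 238859 / 14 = 17061.36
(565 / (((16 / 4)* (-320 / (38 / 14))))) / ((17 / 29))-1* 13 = -458295 / 30464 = -15.04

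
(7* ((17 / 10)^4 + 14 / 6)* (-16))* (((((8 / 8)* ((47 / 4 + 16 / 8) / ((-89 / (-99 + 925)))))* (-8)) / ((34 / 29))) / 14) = -42233213561 / 567375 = -74436.16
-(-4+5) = -1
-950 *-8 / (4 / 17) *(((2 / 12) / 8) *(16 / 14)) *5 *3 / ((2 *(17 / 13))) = 30875 / 7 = 4410.71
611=611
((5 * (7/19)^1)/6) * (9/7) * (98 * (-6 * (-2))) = 8820/19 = 464.21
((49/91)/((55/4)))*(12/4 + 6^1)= 252/715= 0.35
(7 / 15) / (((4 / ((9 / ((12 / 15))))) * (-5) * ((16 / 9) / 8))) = -189 / 160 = -1.18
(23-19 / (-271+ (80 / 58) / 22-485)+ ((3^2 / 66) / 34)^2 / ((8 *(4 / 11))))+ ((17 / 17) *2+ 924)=46561255205239 / 49062193664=949.03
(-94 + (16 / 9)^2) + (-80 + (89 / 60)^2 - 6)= -5658311 / 32400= -174.64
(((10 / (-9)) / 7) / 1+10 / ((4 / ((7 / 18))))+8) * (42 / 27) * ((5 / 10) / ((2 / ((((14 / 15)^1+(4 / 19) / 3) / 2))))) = 317603 / 184680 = 1.72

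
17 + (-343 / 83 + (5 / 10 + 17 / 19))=44983 / 3154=14.26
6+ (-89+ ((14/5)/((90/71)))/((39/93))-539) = -1803943/2925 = -616.73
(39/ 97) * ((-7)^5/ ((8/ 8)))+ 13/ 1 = -654212/ 97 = -6744.45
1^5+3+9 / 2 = 17 / 2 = 8.50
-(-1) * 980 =980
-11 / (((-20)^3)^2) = -11 / 64000000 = -0.00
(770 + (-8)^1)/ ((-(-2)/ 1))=381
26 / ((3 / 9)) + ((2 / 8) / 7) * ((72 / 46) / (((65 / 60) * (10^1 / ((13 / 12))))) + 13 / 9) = 2262097 / 28980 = 78.06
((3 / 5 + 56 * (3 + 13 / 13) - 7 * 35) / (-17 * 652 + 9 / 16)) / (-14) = -816 / 6206725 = -0.00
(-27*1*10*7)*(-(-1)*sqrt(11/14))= -135*sqrt(154)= -1675.31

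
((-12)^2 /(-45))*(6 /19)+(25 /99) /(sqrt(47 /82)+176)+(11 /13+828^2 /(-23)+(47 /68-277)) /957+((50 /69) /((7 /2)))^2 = -4898537782166651113 /151182898580974260-5*sqrt(3854) /50291703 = -32.40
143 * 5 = 715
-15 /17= -0.88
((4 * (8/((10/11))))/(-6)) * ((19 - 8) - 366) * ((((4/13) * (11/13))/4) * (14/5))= 962192/2535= 379.56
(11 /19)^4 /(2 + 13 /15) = 219615 /5603803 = 0.04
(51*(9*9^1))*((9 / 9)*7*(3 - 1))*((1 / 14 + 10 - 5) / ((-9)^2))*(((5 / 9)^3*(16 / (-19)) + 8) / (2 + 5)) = 18761608 / 4617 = 4063.59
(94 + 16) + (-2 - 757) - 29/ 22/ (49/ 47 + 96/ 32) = -2714183/ 4180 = -649.33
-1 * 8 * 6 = -48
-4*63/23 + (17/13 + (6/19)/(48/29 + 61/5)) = -109863205/11413129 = -9.63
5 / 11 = 0.45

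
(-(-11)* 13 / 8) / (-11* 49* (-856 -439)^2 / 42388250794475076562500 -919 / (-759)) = 126740869875480478921875 / 8585080436390503424426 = 14.76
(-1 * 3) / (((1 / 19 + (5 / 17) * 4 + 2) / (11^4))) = -14187129 / 1043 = -13602.23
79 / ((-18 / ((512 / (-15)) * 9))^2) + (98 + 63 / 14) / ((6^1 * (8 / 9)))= 165813383 / 7200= 23029.64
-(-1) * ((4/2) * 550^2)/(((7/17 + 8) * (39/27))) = 8415000/169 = 49792.90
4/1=4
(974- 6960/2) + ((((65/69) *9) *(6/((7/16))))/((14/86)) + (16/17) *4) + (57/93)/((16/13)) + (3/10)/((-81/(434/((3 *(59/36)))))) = -45106733482417/25230103920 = -1787.81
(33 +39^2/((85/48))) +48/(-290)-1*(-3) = 2205564/2465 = 894.75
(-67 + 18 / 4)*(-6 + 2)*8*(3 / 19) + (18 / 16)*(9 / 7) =337539 / 1064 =317.24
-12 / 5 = -2.40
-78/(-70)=39/35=1.11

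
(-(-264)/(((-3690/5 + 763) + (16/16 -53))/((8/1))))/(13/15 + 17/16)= -56320/1389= -40.55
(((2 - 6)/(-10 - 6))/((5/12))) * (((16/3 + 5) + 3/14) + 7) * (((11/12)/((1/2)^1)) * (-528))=-356708/35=-10191.66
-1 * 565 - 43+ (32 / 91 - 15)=-622.65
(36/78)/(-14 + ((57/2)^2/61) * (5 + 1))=732/104507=0.01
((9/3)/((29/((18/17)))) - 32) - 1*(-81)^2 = -3250295/493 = -6592.89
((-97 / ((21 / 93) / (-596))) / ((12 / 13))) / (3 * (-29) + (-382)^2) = 5824559 / 3062577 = 1.90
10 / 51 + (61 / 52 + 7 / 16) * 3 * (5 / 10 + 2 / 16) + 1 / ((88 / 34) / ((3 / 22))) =33563723 / 10268544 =3.27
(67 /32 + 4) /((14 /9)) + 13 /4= 3211 /448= 7.17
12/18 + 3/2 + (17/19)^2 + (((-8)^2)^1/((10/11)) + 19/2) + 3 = 464971/5415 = 85.87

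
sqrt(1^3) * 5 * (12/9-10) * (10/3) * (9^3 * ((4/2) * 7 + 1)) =-1579500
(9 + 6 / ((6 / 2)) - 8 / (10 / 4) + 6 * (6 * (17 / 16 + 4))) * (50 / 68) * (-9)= -171045 / 136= -1257.68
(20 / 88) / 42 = 5 / 924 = 0.01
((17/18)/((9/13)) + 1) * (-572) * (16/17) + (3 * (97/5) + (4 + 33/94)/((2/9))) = -1546774919/1294380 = -1194.99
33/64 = 0.52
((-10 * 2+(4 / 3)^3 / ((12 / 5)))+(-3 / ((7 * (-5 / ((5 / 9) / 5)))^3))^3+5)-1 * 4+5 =-14715899456772199218749 / 1130918269448337890625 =-13.01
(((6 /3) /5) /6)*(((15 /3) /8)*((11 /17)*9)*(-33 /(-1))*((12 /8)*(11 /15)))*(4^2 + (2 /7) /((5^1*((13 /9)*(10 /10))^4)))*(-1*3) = -287626846617 /679751800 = -423.14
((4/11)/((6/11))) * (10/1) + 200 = 206.67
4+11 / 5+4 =51 / 5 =10.20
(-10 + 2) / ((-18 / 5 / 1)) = 20 / 9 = 2.22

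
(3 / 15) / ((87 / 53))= 53 / 435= 0.12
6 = 6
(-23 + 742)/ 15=47.93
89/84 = 1.06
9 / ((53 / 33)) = 5.60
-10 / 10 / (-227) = 1 / 227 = 0.00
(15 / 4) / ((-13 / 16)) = -60 / 13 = -4.62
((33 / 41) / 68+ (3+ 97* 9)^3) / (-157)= -1874153196321 / 437716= -4281664.82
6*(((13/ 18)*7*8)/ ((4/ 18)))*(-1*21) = -22932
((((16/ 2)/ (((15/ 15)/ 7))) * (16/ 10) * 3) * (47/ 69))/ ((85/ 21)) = 442176/ 9775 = 45.24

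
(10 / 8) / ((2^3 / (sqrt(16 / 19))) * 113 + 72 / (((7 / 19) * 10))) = -1575 / 62543476 + 692125 * sqrt(19) / 2376652088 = 0.00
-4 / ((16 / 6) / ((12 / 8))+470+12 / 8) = -72 / 8519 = -0.01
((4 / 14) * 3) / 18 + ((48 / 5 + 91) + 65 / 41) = 440113 / 4305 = 102.23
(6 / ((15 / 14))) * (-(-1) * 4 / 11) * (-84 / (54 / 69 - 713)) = 216384 / 900955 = 0.24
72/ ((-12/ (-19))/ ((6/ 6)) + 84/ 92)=3496/ 75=46.61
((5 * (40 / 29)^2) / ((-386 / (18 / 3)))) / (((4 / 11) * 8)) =-8250 / 162313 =-0.05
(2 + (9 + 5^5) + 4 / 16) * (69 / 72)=288535 / 96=3005.57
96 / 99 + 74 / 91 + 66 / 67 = 556916 / 201201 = 2.77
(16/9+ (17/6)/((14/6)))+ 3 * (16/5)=7933/630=12.59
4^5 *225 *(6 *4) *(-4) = -22118400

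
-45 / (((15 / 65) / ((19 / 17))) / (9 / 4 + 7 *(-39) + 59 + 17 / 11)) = 34267545 / 748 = 45812.23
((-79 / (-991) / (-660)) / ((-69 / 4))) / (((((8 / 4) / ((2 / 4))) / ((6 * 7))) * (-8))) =-0.00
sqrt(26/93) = sqrt(2418)/93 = 0.53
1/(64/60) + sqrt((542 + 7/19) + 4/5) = 15/16 + sqrt(4902095)/95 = 24.24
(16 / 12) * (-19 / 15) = -76 / 45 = -1.69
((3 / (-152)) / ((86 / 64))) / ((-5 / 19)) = 12 / 215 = 0.06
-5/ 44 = -0.11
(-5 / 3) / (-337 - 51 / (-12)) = 20 / 3993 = 0.01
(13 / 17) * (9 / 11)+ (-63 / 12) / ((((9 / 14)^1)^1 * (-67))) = 56197 / 75174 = 0.75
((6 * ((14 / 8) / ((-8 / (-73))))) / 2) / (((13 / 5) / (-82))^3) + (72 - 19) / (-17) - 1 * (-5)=-224518491409 / 149396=-1502841.38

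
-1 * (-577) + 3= 580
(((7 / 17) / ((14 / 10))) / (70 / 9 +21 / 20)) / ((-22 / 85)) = -2250 / 17479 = -0.13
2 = 2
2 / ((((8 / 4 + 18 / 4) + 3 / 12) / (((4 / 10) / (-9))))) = -0.01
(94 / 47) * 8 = 16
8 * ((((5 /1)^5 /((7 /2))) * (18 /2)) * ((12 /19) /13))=5400000 /1729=3123.19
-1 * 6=-6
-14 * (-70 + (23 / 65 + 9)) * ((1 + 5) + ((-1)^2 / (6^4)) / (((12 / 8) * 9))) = 53643247 / 10530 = 5094.33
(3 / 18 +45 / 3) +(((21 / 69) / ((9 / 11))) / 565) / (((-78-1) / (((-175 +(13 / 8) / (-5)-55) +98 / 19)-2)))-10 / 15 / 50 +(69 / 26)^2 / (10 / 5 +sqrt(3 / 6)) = 53108702663123 / 2769000070200-4761 * sqrt(2) / 4732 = 17.76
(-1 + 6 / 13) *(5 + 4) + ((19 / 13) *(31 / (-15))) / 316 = -299209 / 61620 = -4.86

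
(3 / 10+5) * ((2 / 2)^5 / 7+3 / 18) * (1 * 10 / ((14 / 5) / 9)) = 10335 / 196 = 52.73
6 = 6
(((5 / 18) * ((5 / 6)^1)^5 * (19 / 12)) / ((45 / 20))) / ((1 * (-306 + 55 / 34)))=-5046875 / 19555139232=-0.00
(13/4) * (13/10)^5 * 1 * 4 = 48.27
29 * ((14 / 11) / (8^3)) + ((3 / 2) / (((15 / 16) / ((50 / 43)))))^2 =18397747 / 5206784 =3.53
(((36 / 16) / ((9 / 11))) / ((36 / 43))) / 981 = 473 / 141264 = 0.00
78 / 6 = 13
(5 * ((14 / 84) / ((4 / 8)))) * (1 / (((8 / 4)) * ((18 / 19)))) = 95 / 108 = 0.88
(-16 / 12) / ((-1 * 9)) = 4 / 27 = 0.15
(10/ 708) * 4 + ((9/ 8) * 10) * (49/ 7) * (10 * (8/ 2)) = 557560/ 177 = 3150.06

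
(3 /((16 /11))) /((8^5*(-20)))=-33 /10485760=-0.00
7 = 7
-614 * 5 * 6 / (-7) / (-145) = -3684 / 203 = -18.15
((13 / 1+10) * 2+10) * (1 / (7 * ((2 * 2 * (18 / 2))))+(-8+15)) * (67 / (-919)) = -236510 / 8271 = -28.60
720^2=518400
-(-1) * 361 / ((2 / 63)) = 22743 / 2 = 11371.50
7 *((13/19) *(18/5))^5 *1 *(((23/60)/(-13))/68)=-181017504486/657713796875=-0.28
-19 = -19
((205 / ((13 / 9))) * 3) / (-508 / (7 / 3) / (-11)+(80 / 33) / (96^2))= 736464960 / 34235591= 21.51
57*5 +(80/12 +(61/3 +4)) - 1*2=314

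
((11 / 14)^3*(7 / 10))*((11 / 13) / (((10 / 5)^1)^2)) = 14641 / 203840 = 0.07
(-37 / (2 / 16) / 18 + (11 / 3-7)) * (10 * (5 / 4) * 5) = -11125 / 9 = -1236.11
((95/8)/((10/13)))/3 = 247/48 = 5.15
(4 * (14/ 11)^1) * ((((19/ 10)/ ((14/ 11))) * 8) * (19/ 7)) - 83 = 2871/ 35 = 82.03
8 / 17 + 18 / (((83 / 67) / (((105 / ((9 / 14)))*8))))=26789944 / 1411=18986.49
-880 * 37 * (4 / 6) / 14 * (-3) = 32560 / 7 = 4651.43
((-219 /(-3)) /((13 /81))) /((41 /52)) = 23652 /41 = 576.88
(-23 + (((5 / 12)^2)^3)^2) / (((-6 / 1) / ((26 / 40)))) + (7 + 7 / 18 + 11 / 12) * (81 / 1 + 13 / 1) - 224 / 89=74341057315451379691 / 95223952787374080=780.70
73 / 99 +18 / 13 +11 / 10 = 41467 / 12870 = 3.22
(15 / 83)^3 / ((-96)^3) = -125 / 18736316416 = -0.00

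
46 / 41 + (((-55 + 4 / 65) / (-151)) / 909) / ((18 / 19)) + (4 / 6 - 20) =-119906680591 / 6584314230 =-18.21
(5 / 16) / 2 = 5 / 32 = 0.16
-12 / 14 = -6 / 7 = -0.86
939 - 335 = 604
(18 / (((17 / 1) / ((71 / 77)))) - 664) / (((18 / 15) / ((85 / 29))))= -1619.45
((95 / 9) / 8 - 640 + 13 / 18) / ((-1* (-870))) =-15311 / 20880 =-0.73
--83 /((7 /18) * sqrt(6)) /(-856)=-249 * sqrt(6) /5992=-0.10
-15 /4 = -3.75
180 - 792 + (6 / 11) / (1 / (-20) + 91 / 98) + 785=173.62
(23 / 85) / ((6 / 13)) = 299 / 510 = 0.59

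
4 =4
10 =10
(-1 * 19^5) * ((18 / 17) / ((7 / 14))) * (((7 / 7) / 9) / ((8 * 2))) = -2476099 / 68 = -36413.22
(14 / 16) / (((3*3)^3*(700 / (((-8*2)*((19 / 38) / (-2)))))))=1 / 145800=0.00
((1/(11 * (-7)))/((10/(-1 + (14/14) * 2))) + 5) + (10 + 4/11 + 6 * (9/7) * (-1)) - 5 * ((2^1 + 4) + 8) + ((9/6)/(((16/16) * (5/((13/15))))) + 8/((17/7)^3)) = -581953951/9457525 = -61.53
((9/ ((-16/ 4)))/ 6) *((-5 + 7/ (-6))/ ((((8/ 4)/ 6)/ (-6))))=-333/ 8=-41.62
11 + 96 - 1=106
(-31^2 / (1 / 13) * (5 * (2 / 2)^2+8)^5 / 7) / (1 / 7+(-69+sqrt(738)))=97409832429 * sqrt(82) / 196162+1117893791209 / 98081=15894368.59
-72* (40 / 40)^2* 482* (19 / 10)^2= -3132036 / 25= -125281.44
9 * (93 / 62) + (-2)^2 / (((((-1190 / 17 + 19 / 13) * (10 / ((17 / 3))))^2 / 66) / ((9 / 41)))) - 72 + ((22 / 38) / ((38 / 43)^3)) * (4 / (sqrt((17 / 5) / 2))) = -2884840361 / 49316850 + 874577 * sqrt(170) / 4430914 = -55.92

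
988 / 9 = 109.78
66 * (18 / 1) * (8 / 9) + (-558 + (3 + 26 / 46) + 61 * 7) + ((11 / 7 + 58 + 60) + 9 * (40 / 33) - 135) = 1636485 / 1771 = 924.05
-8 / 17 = -0.47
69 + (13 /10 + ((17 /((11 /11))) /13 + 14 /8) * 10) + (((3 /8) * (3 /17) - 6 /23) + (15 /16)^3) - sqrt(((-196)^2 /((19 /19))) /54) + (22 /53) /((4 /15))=568627558621 /5517291520 - 98 * sqrt(6) /9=76.39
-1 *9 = -9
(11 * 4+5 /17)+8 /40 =3782 /85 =44.49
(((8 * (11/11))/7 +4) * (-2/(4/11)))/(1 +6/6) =-99/7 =-14.14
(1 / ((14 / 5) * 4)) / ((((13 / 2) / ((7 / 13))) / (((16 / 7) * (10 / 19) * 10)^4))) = 8192000000000 / 52880221849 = 154.92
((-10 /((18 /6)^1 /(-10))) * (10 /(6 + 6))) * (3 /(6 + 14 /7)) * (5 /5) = 125 /12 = 10.42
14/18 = 7/9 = 0.78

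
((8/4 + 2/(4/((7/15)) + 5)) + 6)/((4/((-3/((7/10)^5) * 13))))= -472.64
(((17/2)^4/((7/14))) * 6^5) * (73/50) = 2963158038/25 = 118526321.52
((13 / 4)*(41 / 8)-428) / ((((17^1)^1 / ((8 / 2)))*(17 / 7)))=-92141 / 2312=-39.85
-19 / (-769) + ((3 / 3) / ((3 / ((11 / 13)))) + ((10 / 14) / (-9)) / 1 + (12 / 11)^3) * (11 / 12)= 640407727 / 457242786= 1.40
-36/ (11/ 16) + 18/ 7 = -3834/ 77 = -49.79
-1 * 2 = -2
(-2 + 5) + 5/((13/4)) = 59/13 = 4.54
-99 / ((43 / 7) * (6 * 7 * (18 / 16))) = -44 / 129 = -0.34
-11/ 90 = -0.12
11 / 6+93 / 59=1207 / 354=3.41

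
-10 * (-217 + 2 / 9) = 19510 / 9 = 2167.78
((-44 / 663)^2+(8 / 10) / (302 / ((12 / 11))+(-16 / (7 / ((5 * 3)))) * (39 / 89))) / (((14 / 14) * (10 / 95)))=152434149316 / 2150905624335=0.07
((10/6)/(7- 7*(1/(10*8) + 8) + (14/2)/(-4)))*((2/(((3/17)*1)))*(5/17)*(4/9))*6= -32000/109809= -0.29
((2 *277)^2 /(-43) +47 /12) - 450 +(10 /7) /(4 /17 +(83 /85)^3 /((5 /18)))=-150850028268101 /19892486796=-7583.27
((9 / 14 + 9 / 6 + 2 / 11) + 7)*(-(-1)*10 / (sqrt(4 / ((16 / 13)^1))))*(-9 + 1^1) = -114880*sqrt(13) / 1001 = -413.79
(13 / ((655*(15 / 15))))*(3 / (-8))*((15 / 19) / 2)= -117 / 39824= -0.00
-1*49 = -49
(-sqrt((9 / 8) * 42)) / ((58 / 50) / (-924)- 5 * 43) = 34650 * sqrt(21) / 4966529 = 0.03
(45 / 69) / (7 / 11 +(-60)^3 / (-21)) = 1155 / 18217127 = 0.00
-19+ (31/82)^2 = -126795/6724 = -18.86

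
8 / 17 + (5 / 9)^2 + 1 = 2450 / 1377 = 1.78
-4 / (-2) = 2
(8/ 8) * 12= 12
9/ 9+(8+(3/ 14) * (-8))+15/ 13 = 768/ 91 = 8.44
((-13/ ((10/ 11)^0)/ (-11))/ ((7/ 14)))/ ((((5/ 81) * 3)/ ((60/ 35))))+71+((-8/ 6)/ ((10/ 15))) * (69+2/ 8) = -35127/ 770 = -45.62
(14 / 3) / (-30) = -7 / 45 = -0.16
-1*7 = -7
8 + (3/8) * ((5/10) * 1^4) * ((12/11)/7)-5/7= 2253/308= 7.31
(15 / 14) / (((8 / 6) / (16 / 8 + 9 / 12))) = 495 / 224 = 2.21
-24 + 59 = 35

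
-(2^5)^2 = -1024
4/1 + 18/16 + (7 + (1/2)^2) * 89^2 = 459459/8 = 57432.38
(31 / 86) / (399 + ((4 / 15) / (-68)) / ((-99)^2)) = 77476905 / 85759435984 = 0.00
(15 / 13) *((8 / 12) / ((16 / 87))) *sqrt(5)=9.35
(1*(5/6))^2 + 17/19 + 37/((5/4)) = 106667/3420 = 31.19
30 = 30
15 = 15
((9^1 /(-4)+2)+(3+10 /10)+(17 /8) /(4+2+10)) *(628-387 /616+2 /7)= 27451227 /11264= 2437.08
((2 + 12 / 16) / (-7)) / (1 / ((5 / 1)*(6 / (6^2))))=-55 / 168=-0.33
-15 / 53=-0.28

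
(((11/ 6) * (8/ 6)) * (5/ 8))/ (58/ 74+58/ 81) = 3663/ 3596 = 1.02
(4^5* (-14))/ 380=-3584/ 95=-37.73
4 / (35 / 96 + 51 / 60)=1920 / 583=3.29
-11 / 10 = -1.10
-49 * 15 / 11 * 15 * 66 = -66150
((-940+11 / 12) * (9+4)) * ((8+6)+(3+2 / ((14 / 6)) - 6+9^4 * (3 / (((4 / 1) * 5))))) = -20427688177 / 1680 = -12159338.20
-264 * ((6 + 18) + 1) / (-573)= 2200 / 191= 11.52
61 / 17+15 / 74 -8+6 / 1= 2253 / 1258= 1.79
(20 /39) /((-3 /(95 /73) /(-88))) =167200 /8541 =19.58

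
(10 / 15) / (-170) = -1 / 255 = -0.00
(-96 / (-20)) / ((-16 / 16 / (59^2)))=-83544 / 5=-16708.80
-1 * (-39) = 39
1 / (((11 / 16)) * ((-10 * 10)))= -0.01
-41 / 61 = -0.67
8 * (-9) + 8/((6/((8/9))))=-1912/27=-70.81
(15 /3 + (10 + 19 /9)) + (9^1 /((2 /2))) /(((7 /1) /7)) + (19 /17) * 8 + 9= 6740 /153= 44.05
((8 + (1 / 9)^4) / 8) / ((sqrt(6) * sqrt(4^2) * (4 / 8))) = 52489 * sqrt(6) / 629856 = 0.20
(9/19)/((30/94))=141/95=1.48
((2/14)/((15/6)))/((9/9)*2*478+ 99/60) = 8/134071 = 0.00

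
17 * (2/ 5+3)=289/ 5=57.80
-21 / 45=-7 / 15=-0.47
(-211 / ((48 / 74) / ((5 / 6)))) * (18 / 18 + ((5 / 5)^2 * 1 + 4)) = -39035 / 24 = -1626.46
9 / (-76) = -0.12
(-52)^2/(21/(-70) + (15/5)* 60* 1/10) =27040/177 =152.77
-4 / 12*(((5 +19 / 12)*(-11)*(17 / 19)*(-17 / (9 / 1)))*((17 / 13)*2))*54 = -4269397 / 741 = -5761.67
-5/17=-0.29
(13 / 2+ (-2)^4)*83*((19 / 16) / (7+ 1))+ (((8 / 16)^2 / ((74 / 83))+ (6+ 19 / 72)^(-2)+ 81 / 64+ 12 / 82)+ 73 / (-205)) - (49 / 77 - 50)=3158996485209 / 9633071360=327.93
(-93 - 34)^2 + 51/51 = 16130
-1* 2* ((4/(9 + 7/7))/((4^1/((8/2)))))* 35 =-28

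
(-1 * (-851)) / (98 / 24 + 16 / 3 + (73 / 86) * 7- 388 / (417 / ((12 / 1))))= 61037124 / 300743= 202.95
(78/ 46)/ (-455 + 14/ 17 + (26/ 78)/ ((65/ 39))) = -0.00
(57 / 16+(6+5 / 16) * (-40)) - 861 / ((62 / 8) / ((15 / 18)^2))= -485219 / 1488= -326.09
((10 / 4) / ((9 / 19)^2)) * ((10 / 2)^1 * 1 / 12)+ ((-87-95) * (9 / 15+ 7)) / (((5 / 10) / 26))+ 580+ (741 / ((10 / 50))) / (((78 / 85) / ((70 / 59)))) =-38165956097 / 573480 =-66551.50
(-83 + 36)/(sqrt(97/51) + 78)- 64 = -20038934/310187 + 47 * sqrt(4947)/310187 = -64.59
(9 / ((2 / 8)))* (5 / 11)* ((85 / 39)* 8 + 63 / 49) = 306660 / 1001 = 306.35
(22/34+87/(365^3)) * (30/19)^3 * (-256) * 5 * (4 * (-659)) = 389835698267013120/45360549251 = 8594157.36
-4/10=-2/5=-0.40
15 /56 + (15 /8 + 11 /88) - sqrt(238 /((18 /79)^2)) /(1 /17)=127 /56 - 1343 * sqrt(238) /18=-1148.78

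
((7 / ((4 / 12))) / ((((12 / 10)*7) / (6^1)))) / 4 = 3.75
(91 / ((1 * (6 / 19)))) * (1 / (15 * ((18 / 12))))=12.81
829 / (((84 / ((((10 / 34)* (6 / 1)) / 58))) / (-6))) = -12435 / 6902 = -1.80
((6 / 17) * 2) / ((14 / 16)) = 96 / 119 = 0.81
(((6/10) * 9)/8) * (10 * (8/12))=9/2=4.50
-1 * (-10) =10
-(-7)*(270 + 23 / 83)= 157031 / 83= 1891.94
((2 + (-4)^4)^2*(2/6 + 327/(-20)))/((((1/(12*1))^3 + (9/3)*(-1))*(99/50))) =10234880640/57013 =179518.37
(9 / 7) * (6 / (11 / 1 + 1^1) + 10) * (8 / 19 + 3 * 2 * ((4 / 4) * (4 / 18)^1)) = 450 / 19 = 23.68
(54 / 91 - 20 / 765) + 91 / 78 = 48283 / 27846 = 1.73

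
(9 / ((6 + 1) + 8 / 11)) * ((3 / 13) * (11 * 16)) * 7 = 365904 / 1105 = 331.13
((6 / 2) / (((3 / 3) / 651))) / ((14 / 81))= 22599 / 2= 11299.50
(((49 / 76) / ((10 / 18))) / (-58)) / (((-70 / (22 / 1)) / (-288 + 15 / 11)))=-198639 / 110200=-1.80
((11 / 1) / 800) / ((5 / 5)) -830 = -663989 / 800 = -829.99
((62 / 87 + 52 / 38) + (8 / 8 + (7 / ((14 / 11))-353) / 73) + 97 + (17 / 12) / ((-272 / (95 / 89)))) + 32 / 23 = 509598453443 / 5269534784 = 96.71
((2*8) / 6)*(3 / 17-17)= -2288 / 51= -44.86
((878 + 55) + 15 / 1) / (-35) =-948 / 35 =-27.09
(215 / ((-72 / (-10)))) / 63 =1075 / 2268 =0.47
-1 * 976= -976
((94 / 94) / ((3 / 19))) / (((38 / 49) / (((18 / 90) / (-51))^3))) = -49 / 99488250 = -0.00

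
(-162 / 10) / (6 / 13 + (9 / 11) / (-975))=-2145 / 61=-35.16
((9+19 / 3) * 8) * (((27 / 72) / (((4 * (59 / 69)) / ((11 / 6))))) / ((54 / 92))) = 133837 / 3186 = 42.01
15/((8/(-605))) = -9075/8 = -1134.38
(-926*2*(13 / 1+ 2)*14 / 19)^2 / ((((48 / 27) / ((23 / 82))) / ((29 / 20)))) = 2837519920935 / 29602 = 95855682.76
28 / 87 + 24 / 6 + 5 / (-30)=241 / 58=4.16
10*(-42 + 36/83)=-34500/83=-415.66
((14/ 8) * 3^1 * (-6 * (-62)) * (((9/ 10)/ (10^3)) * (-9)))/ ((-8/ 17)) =2689281/ 80000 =33.62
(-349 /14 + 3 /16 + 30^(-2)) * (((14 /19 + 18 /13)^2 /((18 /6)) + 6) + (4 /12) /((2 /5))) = -5268249767 /25552800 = -206.17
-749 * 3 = -2247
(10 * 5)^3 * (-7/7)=-125000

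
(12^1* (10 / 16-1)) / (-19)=9 / 38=0.24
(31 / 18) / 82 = 31 / 1476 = 0.02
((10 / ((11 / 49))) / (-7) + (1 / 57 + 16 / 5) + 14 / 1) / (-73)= -34027 / 228855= -0.15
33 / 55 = 0.60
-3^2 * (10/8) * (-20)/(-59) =-225/59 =-3.81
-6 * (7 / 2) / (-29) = 21 / 29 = 0.72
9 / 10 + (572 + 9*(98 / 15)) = 6317 / 10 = 631.70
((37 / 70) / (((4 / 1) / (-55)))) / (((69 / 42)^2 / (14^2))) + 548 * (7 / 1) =1750042 / 529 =3308.21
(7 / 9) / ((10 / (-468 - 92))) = -43.56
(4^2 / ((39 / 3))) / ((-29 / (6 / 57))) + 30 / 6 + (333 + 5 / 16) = 38772807 / 114608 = 338.31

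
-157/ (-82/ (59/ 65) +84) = 9263/ 374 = 24.77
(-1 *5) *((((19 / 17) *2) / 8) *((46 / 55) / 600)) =-437 / 224400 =-0.00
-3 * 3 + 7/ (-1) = -16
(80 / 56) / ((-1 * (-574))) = 5 / 2009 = 0.00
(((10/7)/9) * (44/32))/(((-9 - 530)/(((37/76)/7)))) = -185/6569136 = -0.00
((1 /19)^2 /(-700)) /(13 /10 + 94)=-1 /24082310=-0.00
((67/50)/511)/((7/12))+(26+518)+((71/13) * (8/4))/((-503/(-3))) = 318144764528/584750075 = 544.07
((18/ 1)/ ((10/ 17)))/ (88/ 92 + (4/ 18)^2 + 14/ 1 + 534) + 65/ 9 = 334974701/ 46025910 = 7.28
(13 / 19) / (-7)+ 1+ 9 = 1317 / 133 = 9.90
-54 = -54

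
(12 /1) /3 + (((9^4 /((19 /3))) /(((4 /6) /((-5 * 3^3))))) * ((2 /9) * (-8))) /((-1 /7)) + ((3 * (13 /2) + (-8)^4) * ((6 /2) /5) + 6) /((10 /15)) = -990610759 /380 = -2606870.42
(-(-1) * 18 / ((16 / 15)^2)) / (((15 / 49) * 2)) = 6615 / 256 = 25.84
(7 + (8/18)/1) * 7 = 469/9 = 52.11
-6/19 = -0.32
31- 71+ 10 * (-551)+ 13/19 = -5549.32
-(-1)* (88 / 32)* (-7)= -77 / 4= -19.25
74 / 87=0.85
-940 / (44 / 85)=-19975 / 11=-1815.91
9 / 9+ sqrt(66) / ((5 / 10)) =1+ 2*sqrt(66) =17.25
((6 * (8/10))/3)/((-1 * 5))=-0.32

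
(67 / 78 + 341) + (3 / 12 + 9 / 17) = 908677 / 2652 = 342.64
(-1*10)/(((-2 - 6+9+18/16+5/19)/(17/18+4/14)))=-117800/22869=-5.15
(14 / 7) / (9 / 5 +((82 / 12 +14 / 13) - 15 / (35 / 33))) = -5460 / 12101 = -0.45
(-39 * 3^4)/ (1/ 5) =-15795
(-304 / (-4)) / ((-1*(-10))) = 38 / 5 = 7.60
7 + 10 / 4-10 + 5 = 9 / 2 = 4.50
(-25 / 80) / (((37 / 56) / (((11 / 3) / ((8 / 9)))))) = -1155 / 592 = -1.95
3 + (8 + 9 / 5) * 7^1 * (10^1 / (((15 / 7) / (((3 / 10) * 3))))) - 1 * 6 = 7128 / 25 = 285.12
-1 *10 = -10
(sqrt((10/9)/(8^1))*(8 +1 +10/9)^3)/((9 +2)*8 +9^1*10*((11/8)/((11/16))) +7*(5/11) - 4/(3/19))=1184183*sqrt(5)/1689822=1.57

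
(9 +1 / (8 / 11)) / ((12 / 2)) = 83 / 48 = 1.73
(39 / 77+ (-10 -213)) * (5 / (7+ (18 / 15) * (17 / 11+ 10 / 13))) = -5567900 / 48937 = -113.78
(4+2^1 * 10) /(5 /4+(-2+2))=96 /5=19.20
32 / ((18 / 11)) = 19.56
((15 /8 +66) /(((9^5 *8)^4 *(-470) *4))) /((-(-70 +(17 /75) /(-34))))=-905 /87386857498522711038320050176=-0.00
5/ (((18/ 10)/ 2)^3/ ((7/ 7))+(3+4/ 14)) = 35000/ 28103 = 1.25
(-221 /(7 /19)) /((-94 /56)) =16796 /47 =357.36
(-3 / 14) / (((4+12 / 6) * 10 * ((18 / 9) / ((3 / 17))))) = -3 / 9520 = -0.00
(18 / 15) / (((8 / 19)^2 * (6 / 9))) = 10.15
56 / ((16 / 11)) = 77 / 2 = 38.50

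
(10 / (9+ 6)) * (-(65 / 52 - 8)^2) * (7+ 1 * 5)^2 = -4374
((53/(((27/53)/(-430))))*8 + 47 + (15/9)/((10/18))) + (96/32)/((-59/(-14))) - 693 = -571137805/1593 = -358529.70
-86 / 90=-43 / 45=-0.96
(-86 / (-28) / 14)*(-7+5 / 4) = -1.26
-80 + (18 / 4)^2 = -239 / 4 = -59.75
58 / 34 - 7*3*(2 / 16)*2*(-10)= 1843 / 34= 54.21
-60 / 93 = -0.65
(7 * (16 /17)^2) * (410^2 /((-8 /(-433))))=16304355200 /289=56416453.98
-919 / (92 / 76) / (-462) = 17461 / 10626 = 1.64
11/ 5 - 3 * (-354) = 5321/ 5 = 1064.20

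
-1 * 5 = -5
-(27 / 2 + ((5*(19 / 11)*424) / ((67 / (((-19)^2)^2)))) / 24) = -296787.01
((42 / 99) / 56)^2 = 1 / 17424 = 0.00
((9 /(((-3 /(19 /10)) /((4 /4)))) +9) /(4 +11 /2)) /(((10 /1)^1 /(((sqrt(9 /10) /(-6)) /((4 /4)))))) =-33 * sqrt(10) /19000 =-0.01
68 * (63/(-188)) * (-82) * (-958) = -84133476/47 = -1790073.96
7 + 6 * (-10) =-53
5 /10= 1 /2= 0.50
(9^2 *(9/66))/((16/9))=2187/352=6.21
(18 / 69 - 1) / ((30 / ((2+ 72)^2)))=-46546 / 345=-134.92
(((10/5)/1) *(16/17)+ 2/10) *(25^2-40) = 20709/17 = 1218.18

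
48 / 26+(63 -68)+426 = 422.85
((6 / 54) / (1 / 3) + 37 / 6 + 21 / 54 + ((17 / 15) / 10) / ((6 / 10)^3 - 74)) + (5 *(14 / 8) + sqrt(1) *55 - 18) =17477075 / 332028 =52.64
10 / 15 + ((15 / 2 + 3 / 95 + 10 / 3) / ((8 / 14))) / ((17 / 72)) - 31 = 243194 / 4845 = 50.19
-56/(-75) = 56/75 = 0.75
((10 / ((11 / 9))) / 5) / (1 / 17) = 306 / 11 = 27.82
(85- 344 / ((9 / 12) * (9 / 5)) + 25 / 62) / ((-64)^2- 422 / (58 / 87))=-283595 / 5797062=-0.05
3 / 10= 0.30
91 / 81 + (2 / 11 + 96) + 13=98282 / 891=110.31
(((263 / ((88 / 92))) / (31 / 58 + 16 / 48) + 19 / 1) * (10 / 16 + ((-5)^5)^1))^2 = 48600145308928398025 / 44142736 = 1100977187026.39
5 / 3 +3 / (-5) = 16 / 15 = 1.07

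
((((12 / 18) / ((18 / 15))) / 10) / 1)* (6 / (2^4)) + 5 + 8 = 625 / 48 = 13.02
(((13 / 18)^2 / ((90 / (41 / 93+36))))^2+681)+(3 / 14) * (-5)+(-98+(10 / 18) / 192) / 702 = 909944566367779217 / 1338481350460800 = 679.83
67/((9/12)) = 268/3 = 89.33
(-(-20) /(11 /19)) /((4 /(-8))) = -760 /11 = -69.09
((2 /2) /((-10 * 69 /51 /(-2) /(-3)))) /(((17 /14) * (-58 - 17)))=14 /2875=0.00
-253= -253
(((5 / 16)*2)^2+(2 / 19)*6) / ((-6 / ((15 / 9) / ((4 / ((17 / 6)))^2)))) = -1796135 / 12607488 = -0.14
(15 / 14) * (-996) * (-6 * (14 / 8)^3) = 549045 / 16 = 34315.31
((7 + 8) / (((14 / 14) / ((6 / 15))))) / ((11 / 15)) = 90 / 11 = 8.18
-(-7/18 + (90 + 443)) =-9587/18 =-532.61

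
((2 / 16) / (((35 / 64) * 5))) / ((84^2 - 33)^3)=8 / 60618621204225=0.00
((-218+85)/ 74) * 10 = -17.97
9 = 9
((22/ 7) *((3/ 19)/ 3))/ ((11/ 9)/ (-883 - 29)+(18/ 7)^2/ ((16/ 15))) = 66528/ 2492641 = 0.03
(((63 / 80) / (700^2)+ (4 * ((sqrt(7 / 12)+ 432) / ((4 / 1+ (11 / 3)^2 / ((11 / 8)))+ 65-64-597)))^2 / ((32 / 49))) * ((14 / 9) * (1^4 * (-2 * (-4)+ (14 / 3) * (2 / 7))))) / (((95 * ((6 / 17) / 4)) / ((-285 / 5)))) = -34278554364943 / 25741500000-2204118 * sqrt(21) / 2145125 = -1336.35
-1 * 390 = -390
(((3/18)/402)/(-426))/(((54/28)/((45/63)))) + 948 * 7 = 92050690027/13871412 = 6636.00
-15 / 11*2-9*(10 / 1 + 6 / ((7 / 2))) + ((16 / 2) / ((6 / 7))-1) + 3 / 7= -3280 / 33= -99.39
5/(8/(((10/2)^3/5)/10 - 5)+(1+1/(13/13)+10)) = 25/44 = 0.57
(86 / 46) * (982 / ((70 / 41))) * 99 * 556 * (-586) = -27921671071272 / 805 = -34685305678.60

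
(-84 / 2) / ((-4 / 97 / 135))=274995 / 2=137497.50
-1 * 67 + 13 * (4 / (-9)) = -655 / 9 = -72.78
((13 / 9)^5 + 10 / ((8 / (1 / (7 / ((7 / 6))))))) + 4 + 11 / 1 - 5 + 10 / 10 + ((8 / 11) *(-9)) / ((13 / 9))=875795137 / 67552056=12.96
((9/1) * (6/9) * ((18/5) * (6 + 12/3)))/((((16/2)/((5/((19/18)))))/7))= 17010/19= 895.26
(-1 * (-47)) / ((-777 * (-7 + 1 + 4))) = 47 / 1554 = 0.03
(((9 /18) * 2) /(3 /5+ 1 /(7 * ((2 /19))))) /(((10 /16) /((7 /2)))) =392 /137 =2.86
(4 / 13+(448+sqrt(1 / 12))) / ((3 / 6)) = sqrt(3) / 3+11656 / 13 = 897.19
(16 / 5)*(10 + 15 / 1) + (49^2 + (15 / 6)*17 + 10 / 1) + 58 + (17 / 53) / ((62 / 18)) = 8515975 / 3286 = 2591.59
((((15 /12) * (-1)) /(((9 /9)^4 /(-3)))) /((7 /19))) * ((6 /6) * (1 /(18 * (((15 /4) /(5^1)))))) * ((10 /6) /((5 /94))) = 4465 /189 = 23.62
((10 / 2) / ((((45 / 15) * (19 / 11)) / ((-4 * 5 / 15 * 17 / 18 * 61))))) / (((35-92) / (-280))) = -364.10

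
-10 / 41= -0.24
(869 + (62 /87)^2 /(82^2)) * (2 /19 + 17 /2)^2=3456968578649 /53721398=64349.94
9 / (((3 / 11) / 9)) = 297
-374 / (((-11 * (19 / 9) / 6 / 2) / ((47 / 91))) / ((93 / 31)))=517752 / 1729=299.45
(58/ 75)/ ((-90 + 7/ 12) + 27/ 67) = -15544/ 1789175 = -0.01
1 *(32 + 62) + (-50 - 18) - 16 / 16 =25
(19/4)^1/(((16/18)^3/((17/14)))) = 235467/28672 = 8.21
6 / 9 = 2 / 3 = 0.67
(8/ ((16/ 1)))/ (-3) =-1/ 6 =-0.17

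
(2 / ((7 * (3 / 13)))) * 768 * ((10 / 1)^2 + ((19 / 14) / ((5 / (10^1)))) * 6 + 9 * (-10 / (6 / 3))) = 3321344 / 49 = 67782.53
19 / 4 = 4.75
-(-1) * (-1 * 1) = -1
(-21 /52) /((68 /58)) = -609 /1768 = -0.34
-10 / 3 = -3.33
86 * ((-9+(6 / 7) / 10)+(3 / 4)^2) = -201111 / 280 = -718.25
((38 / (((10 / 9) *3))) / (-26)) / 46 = -57 / 5980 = -0.01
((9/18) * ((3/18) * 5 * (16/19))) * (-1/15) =-4/171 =-0.02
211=211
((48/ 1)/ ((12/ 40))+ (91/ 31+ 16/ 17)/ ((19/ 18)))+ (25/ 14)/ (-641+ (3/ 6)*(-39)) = 15154232613/ 92590211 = 163.67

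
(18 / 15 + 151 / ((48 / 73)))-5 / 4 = 229.60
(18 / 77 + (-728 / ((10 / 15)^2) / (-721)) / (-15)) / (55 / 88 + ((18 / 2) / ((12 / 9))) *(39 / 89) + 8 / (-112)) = 2323968 / 99143165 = 0.02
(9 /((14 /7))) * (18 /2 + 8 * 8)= 657 /2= 328.50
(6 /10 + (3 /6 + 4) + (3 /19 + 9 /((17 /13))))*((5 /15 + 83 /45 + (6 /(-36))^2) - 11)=-6897131 /64600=-106.77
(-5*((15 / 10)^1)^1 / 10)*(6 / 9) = -1 / 2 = -0.50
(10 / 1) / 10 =1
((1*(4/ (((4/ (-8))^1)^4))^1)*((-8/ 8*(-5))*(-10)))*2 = -6400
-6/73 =-0.08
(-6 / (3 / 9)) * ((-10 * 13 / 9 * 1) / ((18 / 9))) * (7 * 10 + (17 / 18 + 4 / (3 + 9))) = 83395 / 9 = 9266.11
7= 7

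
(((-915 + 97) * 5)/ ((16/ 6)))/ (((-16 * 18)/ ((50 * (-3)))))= -798.83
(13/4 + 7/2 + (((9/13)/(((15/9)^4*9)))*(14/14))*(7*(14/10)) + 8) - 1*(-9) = 3875251/162500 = 23.85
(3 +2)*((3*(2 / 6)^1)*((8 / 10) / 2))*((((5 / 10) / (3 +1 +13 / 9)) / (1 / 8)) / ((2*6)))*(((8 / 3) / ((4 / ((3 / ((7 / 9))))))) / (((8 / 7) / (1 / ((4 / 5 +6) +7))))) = 45 / 2254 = 0.02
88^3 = 681472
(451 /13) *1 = 451 /13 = 34.69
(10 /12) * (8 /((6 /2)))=20 /9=2.22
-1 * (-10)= 10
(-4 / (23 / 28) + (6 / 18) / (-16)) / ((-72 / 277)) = 1495523 / 79488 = 18.81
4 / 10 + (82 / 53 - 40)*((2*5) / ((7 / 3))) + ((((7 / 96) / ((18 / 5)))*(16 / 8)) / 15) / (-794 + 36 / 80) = -3136312559789 / 19077576840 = -164.40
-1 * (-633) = 633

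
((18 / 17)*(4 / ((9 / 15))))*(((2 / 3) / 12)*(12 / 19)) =80 / 323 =0.25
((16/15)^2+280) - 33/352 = 2023517/7200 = 281.04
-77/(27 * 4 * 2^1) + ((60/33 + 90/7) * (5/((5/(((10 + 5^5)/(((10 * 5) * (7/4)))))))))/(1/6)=33386371/10584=3154.42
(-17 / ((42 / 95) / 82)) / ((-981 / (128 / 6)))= 4237760 / 61803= 68.57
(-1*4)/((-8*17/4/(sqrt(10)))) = 2*sqrt(10)/17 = 0.37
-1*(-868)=868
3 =3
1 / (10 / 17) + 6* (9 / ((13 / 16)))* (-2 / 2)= -8419 / 130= -64.76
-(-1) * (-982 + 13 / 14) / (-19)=13735 / 266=51.64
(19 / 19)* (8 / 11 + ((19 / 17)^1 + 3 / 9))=1222 / 561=2.18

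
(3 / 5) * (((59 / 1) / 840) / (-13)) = -59 / 18200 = -0.00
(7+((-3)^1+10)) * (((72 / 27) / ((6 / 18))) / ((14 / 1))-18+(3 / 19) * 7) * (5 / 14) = -10855 / 133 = -81.62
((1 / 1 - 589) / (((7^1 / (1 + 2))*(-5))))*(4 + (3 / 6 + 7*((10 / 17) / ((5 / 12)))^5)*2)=29881157292 / 7099285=4209.04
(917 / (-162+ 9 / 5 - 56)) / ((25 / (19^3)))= -6289703 / 5405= -1163.68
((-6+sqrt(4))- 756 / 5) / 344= -0.45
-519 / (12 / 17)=-2941 / 4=-735.25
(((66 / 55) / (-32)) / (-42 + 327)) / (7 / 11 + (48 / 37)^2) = -15059 / 265445200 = -0.00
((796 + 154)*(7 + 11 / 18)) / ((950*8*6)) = 137 / 864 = 0.16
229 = 229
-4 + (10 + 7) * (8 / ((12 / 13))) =430 / 3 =143.33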